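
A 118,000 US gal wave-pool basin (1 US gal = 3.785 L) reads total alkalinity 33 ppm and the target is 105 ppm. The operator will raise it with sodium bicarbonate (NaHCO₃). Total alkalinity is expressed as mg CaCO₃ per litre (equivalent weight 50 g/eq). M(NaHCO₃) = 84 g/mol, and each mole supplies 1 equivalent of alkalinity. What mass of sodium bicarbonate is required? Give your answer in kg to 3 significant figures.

54.0 kg

Volume: 118,000 US gal × 3.785 L/gal = 446,630 L.
Alkalinity to add: (105 − 33) = 72 mg/L as CaCO₃ × 446,630 L = 32,160 g as CaCO₃.
Equivalents: 32,160 g ÷ 50 g/eq = 643.1 eq.
NaHCO₃ supplies 1 eq per mole → 643.1 mol.
Mass: 643.1 mol × 84 g/mol = 54,020 g.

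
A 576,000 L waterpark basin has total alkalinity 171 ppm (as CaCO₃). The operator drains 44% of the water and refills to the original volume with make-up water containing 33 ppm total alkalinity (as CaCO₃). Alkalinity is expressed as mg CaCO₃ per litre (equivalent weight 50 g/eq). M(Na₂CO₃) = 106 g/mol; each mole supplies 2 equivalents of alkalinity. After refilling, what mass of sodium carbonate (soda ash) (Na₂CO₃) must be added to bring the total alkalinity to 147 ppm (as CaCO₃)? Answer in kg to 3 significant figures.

22.4 kg

After draining 44% and refilling: 171 × 0.56 + 33 × 0.44 = 110.28 ppm.
Deficit to target: 147 − 110.28 = 36.72 mg/L.
As CaCO₃: 36.72 mg/L × 576,000 L = 21,150 g; ÷ 50 g/eq ÷ 2 = 211.5 mol Na₂CO₃.
Mass: 211.5 × 106 = 22,420 g.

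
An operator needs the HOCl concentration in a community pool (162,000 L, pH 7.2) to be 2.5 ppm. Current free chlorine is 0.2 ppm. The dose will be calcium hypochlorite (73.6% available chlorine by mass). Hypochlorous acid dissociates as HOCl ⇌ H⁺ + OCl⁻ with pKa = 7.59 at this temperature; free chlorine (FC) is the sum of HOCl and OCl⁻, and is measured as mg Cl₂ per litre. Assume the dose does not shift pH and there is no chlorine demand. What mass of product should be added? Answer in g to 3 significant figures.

730 g

[OCl⁻]/[HOCl] = 10^(pH − pKa) = 10^(7.2 − 7.59) = 0.4074; fraction as HOCl = 1/(1 + 0.4074) = 0.7105.
Free chlorine required for 2.5 ppm HOCl: 2.5 / 0.7105 = 3.518 ppm.
FC to add: 3.518 − 0.2 = 3.318 mg/L as Cl₂.
Cl₂ equivalent: 3.318 mg/L × 162,000 L = 537.6 g.
Product at 73.6% available Cl: 537.6 / 0.736 = 730.4 g.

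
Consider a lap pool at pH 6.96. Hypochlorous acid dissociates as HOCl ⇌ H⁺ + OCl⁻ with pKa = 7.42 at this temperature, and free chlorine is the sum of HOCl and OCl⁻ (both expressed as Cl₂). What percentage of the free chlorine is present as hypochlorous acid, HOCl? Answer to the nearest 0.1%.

[OCl⁻]/[HOCl] = 10^(pH − pKa) = 10^(6.96 − 7.42) = 10^-0.46 = 0.3467.
Fraction as HOCl = 1 / (1 + 0.3467) = 0.7425.

74.3%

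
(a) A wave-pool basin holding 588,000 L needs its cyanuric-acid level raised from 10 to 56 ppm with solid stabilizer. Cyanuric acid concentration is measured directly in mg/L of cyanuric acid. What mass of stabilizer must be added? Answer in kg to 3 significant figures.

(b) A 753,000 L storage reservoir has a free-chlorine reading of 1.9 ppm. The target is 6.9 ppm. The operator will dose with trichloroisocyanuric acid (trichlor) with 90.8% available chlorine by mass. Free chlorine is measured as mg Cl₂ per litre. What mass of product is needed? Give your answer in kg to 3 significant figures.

(a) 27.0 kg; (b) 4.15 kg

(a) CYA to add: (56 − 10) = 46 mg/L × 588,000 L = 27,050 g cyanuric acid.

(b) Chlorine deficit: 6.9 − 1.9 = 5 ppm = 5 mg/L as Cl₂.
(b) Cl₂ equivalent needed: 5 mg/L × 753,000 L = 3,765,000 mg = 3765 g.
(b) Product at 90.8% available chlorine: 3765 / 0.908 = 4146 g.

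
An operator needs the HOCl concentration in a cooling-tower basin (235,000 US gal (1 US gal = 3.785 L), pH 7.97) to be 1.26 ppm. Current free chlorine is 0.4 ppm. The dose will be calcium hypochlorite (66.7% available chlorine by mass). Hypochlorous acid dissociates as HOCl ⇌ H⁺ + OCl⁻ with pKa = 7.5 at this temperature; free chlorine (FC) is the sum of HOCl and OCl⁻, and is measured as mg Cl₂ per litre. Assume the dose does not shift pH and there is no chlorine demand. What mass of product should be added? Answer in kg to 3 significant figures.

Volume: 235,000 US gal × 3.785 L/gal = 889,475 L.
[OCl⁻]/[HOCl] = 10^(pH − pKa) = 10^(7.97 − 7.5) = 2.951; fraction as HOCl = 1/(1 + 2.951) = 0.2531.
Free chlorine required for 1.26 ppm HOCl: 1.26 / 0.2531 = 4.979 ppm.
FC to add: 4.979 − 0.4 = 4.579 mg/L as Cl₂.
Cl₂ equivalent: 4.579 mg/L × 889,475 L = 4072 g.
Product at 66.7% available Cl: 4072 / 0.667 = 6106 g.

6.11 kg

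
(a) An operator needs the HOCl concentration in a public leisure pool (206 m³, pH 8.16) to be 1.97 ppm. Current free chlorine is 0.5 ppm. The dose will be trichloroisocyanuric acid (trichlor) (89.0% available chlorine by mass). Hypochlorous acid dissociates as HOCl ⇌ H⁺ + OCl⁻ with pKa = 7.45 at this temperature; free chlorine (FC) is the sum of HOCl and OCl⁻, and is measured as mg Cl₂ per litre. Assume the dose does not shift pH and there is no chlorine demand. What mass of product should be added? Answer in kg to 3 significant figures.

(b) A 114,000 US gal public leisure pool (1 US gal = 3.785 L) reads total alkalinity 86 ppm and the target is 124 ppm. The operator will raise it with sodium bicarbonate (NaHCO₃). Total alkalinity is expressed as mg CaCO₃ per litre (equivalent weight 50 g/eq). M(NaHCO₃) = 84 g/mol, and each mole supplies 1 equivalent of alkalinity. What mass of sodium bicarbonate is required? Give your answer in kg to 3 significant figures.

(a) Volume: 206 m³ = 206,000 L.
(a) [OCl⁻]/[HOCl] = 10^(pH − pKa) = 10^(8.16 − 7.45) = 5.129; fraction as HOCl = 1/(1 + 5.129) = 0.1632.
(a) Free chlorine required for 1.97 ppm HOCl: 1.97 / 0.1632 = 12.07 ppm.
(a) FC to add: 12.07 − 0.5 = 11.57 mg/L as Cl₂.
(a) Cl₂ equivalent: 11.57 mg/L × 206,000 L = 2384 g.
(a) Product at 89.0% available Cl: 2384 / 0.89 = 2679 g.

(b) Volume: 114,000 US gal × 3.785 L/gal = 431,490 L.
(b) Alkalinity to add: (124 − 86) = 38 mg/L as CaCO₃ × 431,490 L = 16,400 g as CaCO₃.
(b) Equivalents: 16,400 g ÷ 50 g/eq = 327.9 eq.
(b) NaHCO₃ supplies 1 eq per mole → 327.9 mol.
(b) Mass: 327.9 mol × 84 g/mol = 27,550 g.

(a) 2.68 kg; (b) 27.5 kg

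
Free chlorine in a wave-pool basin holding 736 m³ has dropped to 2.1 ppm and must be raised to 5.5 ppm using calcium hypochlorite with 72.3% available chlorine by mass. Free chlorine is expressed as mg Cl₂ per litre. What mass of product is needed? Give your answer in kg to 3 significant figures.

3.46 kg

Volume: 736 m³ = 736,000 L.
Chlorine deficit: 5.5 − 2.1 = 3.4 ppm = 3.4 mg/L as Cl₂.
Cl₂ equivalent needed: 3.4 mg/L × 736,000 L = 2,502,000 mg = 2502 g.
Product at 72.3% available chlorine: 2502 / 0.723 = 3461 g.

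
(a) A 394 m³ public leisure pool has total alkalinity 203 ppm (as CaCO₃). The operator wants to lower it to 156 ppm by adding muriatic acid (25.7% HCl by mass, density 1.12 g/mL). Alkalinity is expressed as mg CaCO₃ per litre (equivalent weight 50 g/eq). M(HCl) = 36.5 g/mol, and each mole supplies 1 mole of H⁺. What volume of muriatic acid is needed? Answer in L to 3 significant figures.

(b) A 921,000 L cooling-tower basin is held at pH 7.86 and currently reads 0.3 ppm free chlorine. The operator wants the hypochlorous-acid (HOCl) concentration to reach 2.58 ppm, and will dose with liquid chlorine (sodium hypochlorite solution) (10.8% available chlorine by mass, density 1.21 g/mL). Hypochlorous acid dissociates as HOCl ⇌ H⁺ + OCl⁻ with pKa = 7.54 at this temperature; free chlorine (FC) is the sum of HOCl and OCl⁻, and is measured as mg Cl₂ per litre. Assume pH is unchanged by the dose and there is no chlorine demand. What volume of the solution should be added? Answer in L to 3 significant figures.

(a) Volume: 394 m³ = 394,000 L.
(a) Alkalinity to neutralize: (203 − 156) = 47 mg/L as CaCO₃ × 394,000 L = 18,520 g as CaCO₃.
(a) Equivalents of H⁺ required: 18,520 ÷ 50 g/eq = 370.4 eq = 370.4 mol HCl.
(a) Mass of HCl: 370.4 × 36.5 = 13,520 g.
(a) Mass of 25.7% solution: 13,520 / 0.257 = 52,600 g.
(a) Volume: 52,600 g ÷ 1.12 g/mL = 46,960 mL.

(b) [OCl⁻]/[HOCl] = 10^(pH − pKa) = 10^(7.86 − 7.54) = 2.089; fraction as HOCl = 1/(1 + 2.089) = 0.3237.
(b) Free chlorine required for 2.58 ppm HOCl: 2.58 / 0.3237 = 7.97 ppm.
(b) FC to add: 7.97 − 0.3 = 7.67 mg/L as Cl₂.
(b) Cl₂ equivalent: 7.67 mg/L × 921,000 L = 7064 g.
(b) Product at 10.8% available Cl: 7064 / 0.108 = 65,410 g.
(b) Volume: 65,410 g ÷ 1.21 g/mL = 54,060 mL.

(a) 47.0 L; (b) 54.1 L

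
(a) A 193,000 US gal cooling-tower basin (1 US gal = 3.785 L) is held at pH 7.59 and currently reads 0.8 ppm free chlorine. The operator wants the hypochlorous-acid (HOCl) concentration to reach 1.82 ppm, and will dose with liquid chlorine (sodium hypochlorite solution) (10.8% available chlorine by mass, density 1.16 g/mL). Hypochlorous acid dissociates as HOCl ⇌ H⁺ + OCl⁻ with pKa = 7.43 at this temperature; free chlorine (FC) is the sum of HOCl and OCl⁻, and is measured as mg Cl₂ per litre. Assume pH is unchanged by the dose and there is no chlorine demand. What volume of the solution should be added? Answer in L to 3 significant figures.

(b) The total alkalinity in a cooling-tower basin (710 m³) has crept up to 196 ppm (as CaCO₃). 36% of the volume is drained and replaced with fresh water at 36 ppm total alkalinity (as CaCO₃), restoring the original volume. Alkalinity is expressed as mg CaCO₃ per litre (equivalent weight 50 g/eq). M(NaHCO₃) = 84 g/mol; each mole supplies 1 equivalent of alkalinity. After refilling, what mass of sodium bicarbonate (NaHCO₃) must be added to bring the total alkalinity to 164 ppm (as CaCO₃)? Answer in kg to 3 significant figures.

(a) 21.3 L; (b) 30.5 kg

(a) Volume: 193,000 US gal × 3.785 L/gal = 730,505 L.
(a) [OCl⁻]/[HOCl] = 10^(pH − pKa) = 10^(7.59 − 7.43) = 1.445; fraction as HOCl = 1/(1 + 1.445) = 0.4089.
(a) Free chlorine required for 1.82 ppm HOCl: 1.82 / 0.4089 = 4.451 ppm.
(a) FC to add: 4.451 − 0.8 = 3.651 mg/L as Cl₂.
(a) Cl₂ equivalent: 3.651 mg/L × 730,505 L = 2667 g.
(a) Product at 10.8% available Cl: 2667 / 0.108 = 24,690 g.
(a) Volume: 24,690 g ÷ 1.16 g/mL = 21,290 mL.

(b) Volume: 710 m³ = 710,000 L.
(b) After draining 36% and refilling: 196 × 0.64 + 36 × 0.36 = 138.4 ppm.
(b) Deficit to target: 164 − 138.4 = 25.6 mg/L.
(b) As CaCO₃: 25.6 mg/L × 710,000 L = 18,180 g; ÷ 50 g/eq ÷ 1 = 363.5 mol NaHCO₃.
(b) Mass: 363.5 × 84 = 30,540 g.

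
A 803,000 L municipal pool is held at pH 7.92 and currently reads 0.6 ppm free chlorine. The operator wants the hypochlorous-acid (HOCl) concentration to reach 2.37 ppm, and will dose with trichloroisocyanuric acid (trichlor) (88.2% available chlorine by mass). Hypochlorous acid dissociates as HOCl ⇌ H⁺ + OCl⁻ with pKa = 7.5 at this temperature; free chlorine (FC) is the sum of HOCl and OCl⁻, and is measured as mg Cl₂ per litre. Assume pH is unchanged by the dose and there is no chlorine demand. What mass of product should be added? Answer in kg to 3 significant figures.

7.29 kg

[OCl⁻]/[HOCl] = 10^(pH − pKa) = 10^(7.92 − 7.5) = 2.63; fraction as HOCl = 1/(1 + 2.63) = 0.2755.
Free chlorine required for 2.37 ppm HOCl: 2.37 / 0.2755 = 8.604 ppm.
FC to add: 8.604 − 0.6 = 8.004 mg/L as Cl₂.
Cl₂ equivalent: 8.004 mg/L × 803,000 L = 6427 g.
Product at 88.2% available Cl: 6427 / 0.882 = 7287 g.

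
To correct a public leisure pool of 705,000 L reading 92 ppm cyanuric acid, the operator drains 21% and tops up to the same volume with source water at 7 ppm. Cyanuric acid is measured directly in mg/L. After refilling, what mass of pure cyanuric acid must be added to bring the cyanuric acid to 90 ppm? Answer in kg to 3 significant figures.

After draining 21% and refilling: 92 × 0.79 + 7 × 0.21 = 74.15 ppm.
Deficit to target: 90 − 74.15 = 15.85 mg/L.
Mass: 15.85 mg/L × 705,000 L = 11,170 g cyanuric acid.

11.2 kg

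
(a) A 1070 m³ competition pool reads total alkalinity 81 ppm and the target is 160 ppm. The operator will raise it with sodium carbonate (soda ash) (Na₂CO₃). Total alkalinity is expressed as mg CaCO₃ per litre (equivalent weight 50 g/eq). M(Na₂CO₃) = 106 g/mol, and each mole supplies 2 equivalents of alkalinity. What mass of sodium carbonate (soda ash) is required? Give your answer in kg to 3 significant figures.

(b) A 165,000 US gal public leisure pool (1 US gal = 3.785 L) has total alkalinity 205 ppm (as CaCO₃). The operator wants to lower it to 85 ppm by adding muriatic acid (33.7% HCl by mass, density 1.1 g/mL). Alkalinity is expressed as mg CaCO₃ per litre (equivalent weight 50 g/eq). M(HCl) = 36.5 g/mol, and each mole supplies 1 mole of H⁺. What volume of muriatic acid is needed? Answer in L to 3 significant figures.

(a) 89.6 kg; (b) 148 L

(a) Volume: 1070 m³ = 1,070,000 L.
(a) Alkalinity to add: (160 − 81) = 79 mg/L as CaCO₃ × 1,070,000 L = 84,530 g as CaCO₃.
(a) Equivalents: 84,530 g ÷ 50 g/eq = 1691 eq.
(a) Each mole of Na₂CO₃ supplies 2 eq, so 1691 / 2 = 845.3 mol.
(a) Mass: 845.3 mol × 106 g/mol = 89,600 g.

(b) Volume: 165,000 US gal × 3.785 L/gal = 624,525 L.
(b) Alkalinity to neutralize: (205 − 85) = 120 mg/L as CaCO₃ × 624,525 L = 74,940 g as CaCO₃.
(b) Equivalents of H⁺ required: 74,940 ÷ 50 g/eq = 1499 eq = 1499 mol HCl.
(b) Mass of HCl: 1499 × 36.5 = 54,710 g.
(b) Mass of 33.7% solution: 54,710 / 0.337 = 162,300 g.
(b) Volume: 162,300 g ÷ 1.1 g/mL = 147,600 mL.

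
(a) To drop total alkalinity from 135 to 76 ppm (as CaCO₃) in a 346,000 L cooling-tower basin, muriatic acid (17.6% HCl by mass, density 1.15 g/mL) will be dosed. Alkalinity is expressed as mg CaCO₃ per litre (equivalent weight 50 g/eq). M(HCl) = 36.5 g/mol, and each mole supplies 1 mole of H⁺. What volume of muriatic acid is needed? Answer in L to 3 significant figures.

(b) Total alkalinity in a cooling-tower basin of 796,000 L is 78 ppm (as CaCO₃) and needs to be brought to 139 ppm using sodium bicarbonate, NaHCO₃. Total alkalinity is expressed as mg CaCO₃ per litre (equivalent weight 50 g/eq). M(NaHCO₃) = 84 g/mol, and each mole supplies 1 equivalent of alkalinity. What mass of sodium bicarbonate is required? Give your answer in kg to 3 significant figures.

(a) Alkalinity to neutralize: (135 − 76) = 59 mg/L as CaCO₃ × 346,000 L = 20,410 g as CaCO₃.
(a) Equivalents of H⁺ required: 20,410 ÷ 50 g/eq = 408.3 eq = 408.3 mol HCl.
(a) Mass of HCl: 408.3 × 36.5 = 14,900 g.
(a) Mass of 17.6% solution: 14,900 / 0.176 = 84,670 g.
(a) Volume: 84,670 g ÷ 1.15 g/mL = 73,630 mL.

(b) Alkalinity to add: (139 − 78) = 61 mg/L as CaCO₃ × 796,000 L = 48,560 g as CaCO₃.
(b) Equivalents: 48,560 g ÷ 50 g/eq = 971.1 eq.
(b) NaHCO₃ supplies 1 eq per mole → 971.1 mol.
(b) Mass: 971.1 mol × 84 g/mol = 81,570 g.

(a) 73.6 L; (b) 81.6 kg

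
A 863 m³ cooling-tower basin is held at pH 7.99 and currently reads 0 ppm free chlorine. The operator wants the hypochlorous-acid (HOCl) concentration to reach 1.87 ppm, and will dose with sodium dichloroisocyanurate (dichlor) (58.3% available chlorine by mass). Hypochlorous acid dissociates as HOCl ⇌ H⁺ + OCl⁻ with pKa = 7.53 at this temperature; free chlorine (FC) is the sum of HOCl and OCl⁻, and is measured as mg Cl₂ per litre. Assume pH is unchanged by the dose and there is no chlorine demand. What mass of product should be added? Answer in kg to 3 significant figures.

Volume: 863 m³ = 863,000 L.
[OCl⁻]/[HOCl] = 10^(pH − pKa) = 10^(7.99 − 7.53) = 2.884; fraction as HOCl = 1/(1 + 2.884) = 0.2575.
Free chlorine required for 1.87 ppm HOCl: 1.87 / 0.2575 = 7.263 ppm.
FC to add: 7.263 − 0 = 7.263 mg/L as Cl₂.
Cl₂ equivalent: 7.263 mg/L × 863,000 L = 6268 g.
Product at 58.3% available Cl: 6268 / 0.583 = 10,750 g.

10.8 kg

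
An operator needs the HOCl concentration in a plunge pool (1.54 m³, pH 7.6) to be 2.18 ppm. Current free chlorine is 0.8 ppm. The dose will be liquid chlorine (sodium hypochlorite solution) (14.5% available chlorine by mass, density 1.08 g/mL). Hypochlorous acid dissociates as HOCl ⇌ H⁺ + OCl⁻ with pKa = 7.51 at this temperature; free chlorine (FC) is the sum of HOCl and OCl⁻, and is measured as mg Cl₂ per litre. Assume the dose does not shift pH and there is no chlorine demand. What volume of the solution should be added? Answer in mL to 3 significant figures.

Volume: 1.54 m³ = 1,540 L.
[OCl⁻]/[HOCl] = 10^(pH − pKa) = 10^(7.6 − 7.51) = 1.23; fraction as HOCl = 1/(1 + 1.23) = 0.4484.
Free chlorine required for 2.18 ppm HOCl: 2.18 / 0.4484 = 4.862 ppm.
FC to add: 4.862 − 0.8 = 4.062 mg/L as Cl₂.
Cl₂ equivalent: 4.062 mg/L × 1,540 L = 6.255 g.
Product at 14.5% available Cl: 6.255 / 0.145 = 43.14 g.
Volume: 43.14 g ÷ 1.08 g/mL = 39.95 mL.

39.9 mL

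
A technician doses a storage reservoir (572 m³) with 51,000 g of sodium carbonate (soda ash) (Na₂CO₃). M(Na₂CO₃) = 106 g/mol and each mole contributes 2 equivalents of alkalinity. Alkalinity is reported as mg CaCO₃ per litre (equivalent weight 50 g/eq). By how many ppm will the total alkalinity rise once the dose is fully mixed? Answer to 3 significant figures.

Volume: 572 m³ = 572,000 L.
Moles of Na₂CO₃: 51,000 g ÷ 106 g/mol = 481.1 mol → 962.3 eq of alkalinity.
As CaCO₃: 962.3 eq × 50 g/eq = 48,110 g.
Rise: 48,110 g / 572,000 L × 1000 = 84.11 mg/L.

84.1 ppm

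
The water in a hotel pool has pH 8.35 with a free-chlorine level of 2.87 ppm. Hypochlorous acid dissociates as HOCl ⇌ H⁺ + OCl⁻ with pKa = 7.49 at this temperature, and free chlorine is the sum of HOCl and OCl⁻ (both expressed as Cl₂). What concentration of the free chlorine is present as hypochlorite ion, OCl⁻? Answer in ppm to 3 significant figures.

2.52 ppm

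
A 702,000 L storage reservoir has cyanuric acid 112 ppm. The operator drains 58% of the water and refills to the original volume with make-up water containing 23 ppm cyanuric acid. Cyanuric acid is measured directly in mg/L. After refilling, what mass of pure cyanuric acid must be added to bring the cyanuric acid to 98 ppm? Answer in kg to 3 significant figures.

26.4 kg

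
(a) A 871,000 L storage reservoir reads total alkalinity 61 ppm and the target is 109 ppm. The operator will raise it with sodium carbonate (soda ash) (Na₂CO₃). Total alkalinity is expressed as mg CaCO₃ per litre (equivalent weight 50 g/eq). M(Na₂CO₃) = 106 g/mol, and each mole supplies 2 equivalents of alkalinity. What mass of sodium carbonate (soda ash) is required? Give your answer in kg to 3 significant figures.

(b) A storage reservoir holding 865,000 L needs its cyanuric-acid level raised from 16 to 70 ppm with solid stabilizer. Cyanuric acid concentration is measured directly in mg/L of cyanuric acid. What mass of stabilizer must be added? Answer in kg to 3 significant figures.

(a) Alkalinity to add: (109 − 61) = 48 mg/L as CaCO₃ × 871,000 L = 41,810 g as CaCO₃.
(a) Equivalents: 41,810 g ÷ 50 g/eq = 836.2 eq.
(a) Each mole of Na₂CO₃ supplies 2 eq, so 836.2 / 2 = 418.1 mol.
(a) Mass: 418.1 mol × 106 g/mol = 44,320 g.

(b) CYA to add: (70 − 16) = 54 mg/L × 865,000 L = 46,710 g cyanuric acid.

(a) 44.3 kg; (b) 46.7 kg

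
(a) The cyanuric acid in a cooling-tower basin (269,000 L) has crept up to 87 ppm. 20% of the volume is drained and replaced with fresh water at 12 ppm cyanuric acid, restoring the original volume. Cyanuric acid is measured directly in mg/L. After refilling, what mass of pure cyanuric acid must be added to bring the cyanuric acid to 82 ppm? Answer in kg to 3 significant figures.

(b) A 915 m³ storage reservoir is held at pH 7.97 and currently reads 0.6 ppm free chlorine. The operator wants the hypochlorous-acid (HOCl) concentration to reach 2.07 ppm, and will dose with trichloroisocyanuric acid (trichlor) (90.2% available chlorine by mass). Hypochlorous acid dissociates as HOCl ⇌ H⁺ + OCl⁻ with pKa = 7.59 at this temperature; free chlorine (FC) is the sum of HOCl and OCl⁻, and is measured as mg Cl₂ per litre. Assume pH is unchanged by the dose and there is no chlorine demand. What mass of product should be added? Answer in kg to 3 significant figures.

(a) After draining 20% and refilling: 87 × 0.80 + 12 × 0.20 = 72 ppm.
(a) Deficit to target: 82 − 72 = 10 mg/L.
(a) Mass: 10 mg/L × 269,000 L = 2690 g cyanuric acid.

(b) Volume: 915 m³ = 915,000 L.
(b) [OCl⁻]/[HOCl] = 10^(pH − pKa) = 10^(7.97 − 7.59) = 2.399; fraction as HOCl = 1/(1 + 2.399) = 0.2942.
(b) Free chlorine required for 2.07 ppm HOCl: 2.07 / 0.2942 = 7.036 ppm.
(b) FC to add: 7.036 − 0.6 = 6.436 mg/L as Cl₂.
(b) Cl₂ equivalent: 6.436 mg/L × 915,000 L = 5889 g.
(b) Product at 90.2% available Cl: 5889 / 0.902 = 6528 g.

(a) 2.69 kg; (b) 6.53 kg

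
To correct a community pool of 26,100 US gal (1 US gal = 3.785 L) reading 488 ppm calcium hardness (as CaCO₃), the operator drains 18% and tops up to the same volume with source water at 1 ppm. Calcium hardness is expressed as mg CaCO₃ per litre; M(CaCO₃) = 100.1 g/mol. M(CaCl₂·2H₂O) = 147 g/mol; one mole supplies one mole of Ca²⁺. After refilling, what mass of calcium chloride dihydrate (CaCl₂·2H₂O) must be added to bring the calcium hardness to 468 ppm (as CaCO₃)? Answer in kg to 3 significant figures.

9.82 kg

Volume: 26,100 US gal × 3.785 L/gal = 98,788 L.
After draining 18% and refilling: 488 × 0.82 + 1 × 0.18 = 400.34 ppm.
Deficit to target: 468 − 400.34 = 67.66 mg/L.
As CaCO₃: 67.66 mg/L × 98,788 L = 6684 g; ÷ 100.1 = 66.77 mol Ca²⁺.
Mass: 66.77 × 147 = 9816 g.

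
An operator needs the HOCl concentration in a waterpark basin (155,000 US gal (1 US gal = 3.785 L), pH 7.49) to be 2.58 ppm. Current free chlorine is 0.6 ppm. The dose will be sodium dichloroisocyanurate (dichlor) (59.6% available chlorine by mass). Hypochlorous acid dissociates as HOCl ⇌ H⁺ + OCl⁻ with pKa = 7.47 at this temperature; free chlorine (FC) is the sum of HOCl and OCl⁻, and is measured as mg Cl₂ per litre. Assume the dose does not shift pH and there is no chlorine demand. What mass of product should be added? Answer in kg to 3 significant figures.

4.61 kg

Volume: 155,000 US gal × 3.785 L/gal = 586,675 L.
[OCl⁻]/[HOCl] = 10^(pH − pKa) = 10^(7.49 − 7.47) = 1.047; fraction as HOCl = 1/(1 + 1.047) = 0.4885.
Free chlorine required for 2.58 ppm HOCl: 2.58 / 0.4885 = 5.282 ppm.
FC to add: 5.282 − 0.6 = 4.682 mg/L as Cl₂.
Cl₂ equivalent: 4.682 mg/L × 586,675 L = 2747 g.
Product at 59.6% available Cl: 2747 / 0.596 = 4608 g.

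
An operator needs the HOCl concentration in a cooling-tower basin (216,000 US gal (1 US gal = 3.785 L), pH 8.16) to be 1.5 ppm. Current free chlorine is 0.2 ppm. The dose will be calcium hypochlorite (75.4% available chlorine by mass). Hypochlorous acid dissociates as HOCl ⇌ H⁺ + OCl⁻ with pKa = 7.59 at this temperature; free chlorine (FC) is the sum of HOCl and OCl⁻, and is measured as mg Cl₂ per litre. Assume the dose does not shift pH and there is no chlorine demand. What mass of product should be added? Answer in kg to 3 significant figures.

7.45 kg

Volume: 216,000 US gal × 3.785 L/gal = 817,560 L.
[OCl⁻]/[HOCl] = 10^(pH − pKa) = 10^(8.16 − 7.59) = 3.715; fraction as HOCl = 1/(1 + 3.715) = 0.2121.
Free chlorine required for 1.5 ppm HOCl: 1.5 / 0.2121 = 7.073 ppm.
FC to add: 7.073 − 0.2 = 6.873 mg/L as Cl₂.
Cl₂ equivalent: 6.873 mg/L × 817,560 L = 5619 g.
Product at 75.4% available Cl: 5619 / 0.754 = 7452 g.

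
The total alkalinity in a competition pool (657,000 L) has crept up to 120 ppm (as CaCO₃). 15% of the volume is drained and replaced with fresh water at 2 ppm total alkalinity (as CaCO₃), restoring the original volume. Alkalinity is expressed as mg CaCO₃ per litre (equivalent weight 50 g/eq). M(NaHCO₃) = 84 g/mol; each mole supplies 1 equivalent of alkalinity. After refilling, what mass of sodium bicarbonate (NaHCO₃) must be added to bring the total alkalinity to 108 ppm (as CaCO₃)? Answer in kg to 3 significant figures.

After draining 15% and refilling: 120 × 0.85 + 2 × 0.15 = 102.3 ppm.
Deficit to target: 108 − 102.3 = 5.7 mg/L.
As CaCO₃: 5.7 mg/L × 657,000 L = 3745 g; ÷ 50 g/eq ÷ 1 = 74.9 mol NaHCO₃.
Mass: 74.9 × 84 = 6291 g.

6.29 kg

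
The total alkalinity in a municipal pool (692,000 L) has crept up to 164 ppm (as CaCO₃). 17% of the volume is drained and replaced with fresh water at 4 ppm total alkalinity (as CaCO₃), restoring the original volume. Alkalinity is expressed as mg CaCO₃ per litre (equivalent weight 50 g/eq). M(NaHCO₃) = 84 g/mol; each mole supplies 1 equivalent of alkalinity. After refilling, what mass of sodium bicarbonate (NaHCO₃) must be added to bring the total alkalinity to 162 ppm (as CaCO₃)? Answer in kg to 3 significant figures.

29.3 kg

After draining 17% and refilling: 164 × 0.83 + 4 × 0.17 = 136.8 ppm.
Deficit to target: 162 − 136.8 = 25.2 mg/L.
As CaCO₃: 25.2 mg/L × 692,000 L = 17,440 g; ÷ 50 g/eq ÷ 1 = 348.8 mol NaHCO₃.
Mass: 348.8 × 84 = 29,300 g.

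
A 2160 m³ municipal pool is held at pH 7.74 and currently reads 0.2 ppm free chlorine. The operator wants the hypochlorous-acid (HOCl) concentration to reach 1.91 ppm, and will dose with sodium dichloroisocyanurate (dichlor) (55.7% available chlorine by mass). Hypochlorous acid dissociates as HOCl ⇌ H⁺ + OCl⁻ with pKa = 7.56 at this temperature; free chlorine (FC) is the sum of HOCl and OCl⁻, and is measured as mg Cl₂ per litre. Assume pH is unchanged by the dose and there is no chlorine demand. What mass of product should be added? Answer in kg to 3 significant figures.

17.8 kg

Volume: 2160 m³ = 2,160,000 L.
[OCl⁻]/[HOCl] = 10^(pH − pKa) = 10^(7.74 − 7.56) = 1.514; fraction as HOCl = 1/(1 + 1.514) = 0.3978.
Free chlorine required for 1.91 ppm HOCl: 1.91 / 0.3978 = 4.801 ppm.
FC to add: 4.801 − 0.2 = 4.601 mg/L as Cl₂.
Cl₂ equivalent: 4.601 mg/L × 2,160,000 L = 9938 g.
Product at 55.7% available Cl: 9938 / 0.557 = 17,840 g.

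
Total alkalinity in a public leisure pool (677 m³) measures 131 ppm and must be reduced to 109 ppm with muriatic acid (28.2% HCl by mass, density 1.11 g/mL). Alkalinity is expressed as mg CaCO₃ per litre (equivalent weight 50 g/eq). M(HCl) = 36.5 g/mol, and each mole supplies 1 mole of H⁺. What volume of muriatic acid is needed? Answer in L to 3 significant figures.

34.7 L

Volume: 677 m³ = 677,000 L.
Alkalinity to neutralize: (131 − 109) = 22 mg/L as CaCO₃ × 677,000 L = 14,890 g as CaCO₃.
Equivalents of H⁺ required: 14,890 ÷ 50 g/eq = 297.9 eq = 297.9 mol HCl.
Mass of HCl: 297.9 × 36.5 = 10,870 g.
Mass of 28.2% solution: 10,870 / 0.282 = 38,560 g.
Volume: 38,560 g ÷ 1.11 g/mL = 34,730 mL.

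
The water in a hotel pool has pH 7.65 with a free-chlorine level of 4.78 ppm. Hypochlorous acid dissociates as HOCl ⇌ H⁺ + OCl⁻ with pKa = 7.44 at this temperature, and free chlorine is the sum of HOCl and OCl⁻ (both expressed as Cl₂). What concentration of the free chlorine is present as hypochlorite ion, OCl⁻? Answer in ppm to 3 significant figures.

[OCl⁻]/[HOCl] = 10^(pH − pKa) = 10^(7.65 − 7.44) = 10^0.21 = 1.622.
Fraction as HOCl = 1 / (1 + 1.622) = 0.3814.
OCl⁻ = (1 − 0.3814) × 4.78 ppm = 2.957 ppm.

2.96 ppm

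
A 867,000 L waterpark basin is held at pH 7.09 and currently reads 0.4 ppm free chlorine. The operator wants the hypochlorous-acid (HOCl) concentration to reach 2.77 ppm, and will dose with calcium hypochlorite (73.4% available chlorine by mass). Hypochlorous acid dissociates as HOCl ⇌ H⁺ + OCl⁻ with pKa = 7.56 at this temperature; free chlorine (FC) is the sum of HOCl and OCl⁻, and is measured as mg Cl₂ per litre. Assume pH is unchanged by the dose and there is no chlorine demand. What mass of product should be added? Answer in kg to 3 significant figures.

[OCl⁻]/[HOCl] = 10^(pH − pKa) = 10^(7.09 − 7.56) = 0.3388; fraction as HOCl = 1/(1 + 0.3388) = 0.7469.
Free chlorine required for 2.77 ppm HOCl: 2.77 / 0.7469 = 3.709 ppm.
FC to add: 3.709 − 0.4 = 3.309 mg/L as Cl₂.
Cl₂ equivalent: 3.309 mg/L × 867,000 L = 2869 g.
Product at 73.4% available Cl: 2869 / 0.734 = 3908 g.

3.91 kg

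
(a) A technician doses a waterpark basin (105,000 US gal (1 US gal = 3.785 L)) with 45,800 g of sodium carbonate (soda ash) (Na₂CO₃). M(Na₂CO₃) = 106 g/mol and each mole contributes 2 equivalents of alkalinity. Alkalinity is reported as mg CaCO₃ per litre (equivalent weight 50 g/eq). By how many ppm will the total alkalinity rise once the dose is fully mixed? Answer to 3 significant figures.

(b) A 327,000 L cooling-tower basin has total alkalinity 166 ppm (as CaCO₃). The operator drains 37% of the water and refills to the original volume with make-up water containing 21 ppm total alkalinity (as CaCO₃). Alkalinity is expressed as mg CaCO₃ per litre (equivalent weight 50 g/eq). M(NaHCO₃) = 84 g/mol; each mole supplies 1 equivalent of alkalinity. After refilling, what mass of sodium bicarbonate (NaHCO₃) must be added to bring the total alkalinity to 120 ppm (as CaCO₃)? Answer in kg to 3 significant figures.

(a) Volume: 105,000 US gal × 3.785 L/gal = 397,425 L.
(a) Moles of Na₂CO₃: 45,800 g ÷ 106 g/mol = 432.1 mol → 864.2 eq of alkalinity.
(a) As CaCO₃: 864.2 eq × 50 g/eq = 43,210 g.
(a) Rise: 43,210 g / 397,425 L × 1000 = 108.7 mg/L.

(b) After draining 37% and refilling: 166 × 0.63 + 21 × 0.37 = 112.35 ppm.
(b) Deficit to target: 120 − 112.35 = 7.65 mg/L.
(b) As CaCO₃: 7.65 mg/L × 327,000 L = 2502 g; ÷ 50 g/eq ÷ 1 = 50.03 mol NaHCO₃.
(b) Mass: 50.03 × 84 = 4203 g.

(a) 109 ppm; (b) 4.20 kg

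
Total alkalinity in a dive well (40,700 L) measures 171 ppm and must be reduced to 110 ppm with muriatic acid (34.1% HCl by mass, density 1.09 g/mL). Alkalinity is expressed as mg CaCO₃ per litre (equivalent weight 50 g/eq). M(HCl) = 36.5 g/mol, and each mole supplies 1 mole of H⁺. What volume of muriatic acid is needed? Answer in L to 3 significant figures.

4.88 L

Alkalinity to neutralize: (171 − 110) = 61 mg/L as CaCO₃ × 40,700 L = 2483 g as CaCO₃.
Equivalents of H⁺ required: 2483 ÷ 50 g/eq = 49.65 eq = 49.65 mol HCl.
Mass of HCl: 49.65 × 36.5 = 1812 g.
Mass of 34.1% solution: 1812 / 0.341 = 5315 g.
Volume: 5315 g ÷ 1.09 g/mL = 4876 mL.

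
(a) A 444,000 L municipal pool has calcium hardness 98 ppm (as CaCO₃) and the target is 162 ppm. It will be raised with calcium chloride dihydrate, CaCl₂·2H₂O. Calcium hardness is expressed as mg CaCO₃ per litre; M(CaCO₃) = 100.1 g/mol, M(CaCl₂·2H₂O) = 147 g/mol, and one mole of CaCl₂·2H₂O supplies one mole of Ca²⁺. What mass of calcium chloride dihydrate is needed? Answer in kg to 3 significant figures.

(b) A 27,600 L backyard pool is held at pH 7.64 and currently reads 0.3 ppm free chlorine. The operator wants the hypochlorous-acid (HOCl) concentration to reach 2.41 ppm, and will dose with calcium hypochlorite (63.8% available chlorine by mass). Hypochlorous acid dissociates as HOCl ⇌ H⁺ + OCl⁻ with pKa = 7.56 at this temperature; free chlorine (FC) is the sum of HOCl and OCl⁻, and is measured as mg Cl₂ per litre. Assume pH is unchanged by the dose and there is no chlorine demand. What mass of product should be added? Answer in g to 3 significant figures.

(a) 41.7 kg; (b) 217 g

(a) Hardness to add: (162 − 98) = 64 mg/L as CaCO₃ × 444,000 L = 28,420 g as CaCO₃.
(a) Moles of Ca²⁺ (1 mol Ca²⁺ ≡ 1 mol CaCO₃): 28,420 / 100.1 g/mol = 283.9 mol.
(a) Mass of CaCl₂·2H₂O: 283.9 × 147 = 41,730 g.

(b) [OCl⁻]/[HOCl] = 10^(pH − pKa) = 10^(7.64 − 7.56) = 1.202; fraction as HOCl = 1/(1 + 1.202) = 0.4541.
(b) Free chlorine required for 2.41 ppm HOCl: 2.41 / 0.4541 = 5.307 ppm.
(b) FC to add: 5.307 − 0.3 = 5.007 mg/L as Cl₂.
(b) Cl₂ equivalent: 5.007 mg/L × 27,600 L = 138.2 g.
(b) Product at 63.8% available Cl: 138.2 / 0.638 = 216.6 g.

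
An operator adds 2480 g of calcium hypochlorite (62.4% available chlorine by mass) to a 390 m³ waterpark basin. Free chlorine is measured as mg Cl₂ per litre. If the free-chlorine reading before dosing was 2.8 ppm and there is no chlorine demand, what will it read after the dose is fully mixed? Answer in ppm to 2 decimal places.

Volume: 390 m³ = 390,000 L.
Available chlorine delivered: 2480 g × 0.624 = 1548 g as Cl₂.
Concentration rise: 1548 g / 390,000 L = 3.968 mg/L = 3.97 ppm.
Final FC: 2.8 + 3.97 = 6.77 ppm.

6.77 ppm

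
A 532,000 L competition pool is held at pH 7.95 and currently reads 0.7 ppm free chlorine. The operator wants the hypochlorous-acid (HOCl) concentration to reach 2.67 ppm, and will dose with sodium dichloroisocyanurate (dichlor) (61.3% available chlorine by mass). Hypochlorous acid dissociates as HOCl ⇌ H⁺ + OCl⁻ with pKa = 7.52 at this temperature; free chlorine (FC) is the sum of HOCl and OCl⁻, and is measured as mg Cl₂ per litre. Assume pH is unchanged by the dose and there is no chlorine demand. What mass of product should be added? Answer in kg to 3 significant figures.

[OCl⁻]/[HOCl] = 10^(pH − pKa) = 10^(7.95 − 7.52) = 2.692; fraction as HOCl = 1/(1 + 2.692) = 0.2709.
Free chlorine required for 2.67 ppm HOCl: 2.67 / 0.2709 = 9.856 ppm.
FC to add: 9.856 − 0.7 = 9.156 mg/L as Cl₂.
Cl₂ equivalent: 9.156 mg/L × 532,000 L = 4871 g.
Product at 61.3% available Cl: 4871 / 0.613 = 7946 g.

7.95 kg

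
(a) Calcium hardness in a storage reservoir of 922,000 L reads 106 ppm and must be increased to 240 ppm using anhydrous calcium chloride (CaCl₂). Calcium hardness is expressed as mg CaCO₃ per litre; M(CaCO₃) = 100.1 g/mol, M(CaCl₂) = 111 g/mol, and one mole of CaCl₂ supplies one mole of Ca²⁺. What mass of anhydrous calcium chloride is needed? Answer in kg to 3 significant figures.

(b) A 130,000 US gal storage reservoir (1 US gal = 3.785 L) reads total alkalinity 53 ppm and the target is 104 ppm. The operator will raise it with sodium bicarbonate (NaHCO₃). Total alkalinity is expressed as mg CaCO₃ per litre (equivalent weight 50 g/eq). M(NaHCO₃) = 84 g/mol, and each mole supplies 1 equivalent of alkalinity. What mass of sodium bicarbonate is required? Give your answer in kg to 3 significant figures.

(a) Hardness to add: (240 − 106) = 134 mg/L as CaCO₃ × 922,000 L = 123,500 g as CaCO₃.
(a) Moles of Ca²⁺ (1 mol Ca²⁺ ≡ 1 mol CaCO₃): 123,500 / 100.1 g/mol = 1234 mol.
(a) Mass of CaCl₂: 1234 × 111 = 137,000 g.

(b) Volume: 130,000 US gal × 3.785 L/gal = 492,050 L.
(b) Alkalinity to add: (104 − 53) = 51 mg/L as CaCO₃ × 492,050 L = 25,090 g as CaCO₃.
(b) Equivalents: 25,090 g ÷ 50 g/eq = 501.9 eq.
(b) NaHCO₃ supplies 1 eq per mole → 501.9 mol.
(b) Mass: 501.9 mol × 84 g/mol = 42,160 g.

(a) 137 kg; (b) 42.2 kg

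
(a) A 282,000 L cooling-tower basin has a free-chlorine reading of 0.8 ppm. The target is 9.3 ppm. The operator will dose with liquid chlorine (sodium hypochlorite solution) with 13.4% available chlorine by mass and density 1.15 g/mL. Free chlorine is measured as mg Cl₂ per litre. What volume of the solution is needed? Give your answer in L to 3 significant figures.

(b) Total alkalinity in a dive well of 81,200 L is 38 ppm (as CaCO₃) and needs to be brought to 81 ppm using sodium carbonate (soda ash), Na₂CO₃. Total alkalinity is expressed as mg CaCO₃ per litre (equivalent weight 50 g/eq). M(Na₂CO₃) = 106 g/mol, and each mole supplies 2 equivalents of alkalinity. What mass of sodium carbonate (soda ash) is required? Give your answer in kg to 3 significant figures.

(a) Chlorine deficit: 9.3 − 0.8 = 8.5 ppm = 8.5 mg/L as Cl₂.
(a) Cl₂ equivalent needed: 8.5 mg/L × 282,000 L = 2,397,000 mg = 2397 g.
(a) Product at 13.4% available chlorine: 2397 / 0.134 = 17,890 g.
(a) Volume at density 1.15 g/mL: 17,890 g ÷ 1.15 g/mL = 15,550 mL.

(b) Alkalinity to add: (81 − 38) = 43 mg/L as CaCO₃ × 81,200 L = 3492 g as CaCO₃.
(b) Equivalents: 3492 g ÷ 50 g/eq = 69.83 eq.
(b) Each mole of Na₂CO₃ supplies 2 eq, so 69.83 / 2 = 34.92 mol.
(b) Mass: 34.92 mol × 106 g/mol = 3701 g.

(a) 15.6 L; (b) 3.70 kg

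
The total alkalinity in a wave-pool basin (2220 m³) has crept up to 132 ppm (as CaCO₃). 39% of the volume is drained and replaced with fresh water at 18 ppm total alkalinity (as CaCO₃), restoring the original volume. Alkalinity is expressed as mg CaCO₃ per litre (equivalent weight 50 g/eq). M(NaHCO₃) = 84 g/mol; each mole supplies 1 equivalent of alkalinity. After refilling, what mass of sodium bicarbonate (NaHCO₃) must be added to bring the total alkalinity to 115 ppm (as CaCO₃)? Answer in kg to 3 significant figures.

Volume: 2220 m³ = 2,220,000 L.
After draining 39% and refilling: 132 × 0.61 + 18 × 0.39 = 87.54 ppm.
Deficit to target: 115 − 87.54 = 27.46 mg/L.
As CaCO₃: 27.46 mg/L × 2,220,000 L = 60,960 g; ÷ 50 g/eq ÷ 1 = 1219 mol NaHCO₃.
Mass: 1219 × 84 = 102,400 g.

102 kg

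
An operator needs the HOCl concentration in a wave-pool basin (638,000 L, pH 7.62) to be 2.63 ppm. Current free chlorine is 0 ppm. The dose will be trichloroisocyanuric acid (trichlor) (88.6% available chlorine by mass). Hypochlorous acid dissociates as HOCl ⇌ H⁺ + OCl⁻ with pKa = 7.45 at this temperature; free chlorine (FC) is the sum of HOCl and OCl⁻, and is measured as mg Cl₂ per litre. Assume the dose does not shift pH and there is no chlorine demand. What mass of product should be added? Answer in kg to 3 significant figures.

4.70 kg

[OCl⁻]/[HOCl] = 10^(pH − pKa) = 10^(7.62 − 7.45) = 1.479; fraction as HOCl = 1/(1 + 1.479) = 0.4034.
Free chlorine required for 2.63 ppm HOCl: 2.63 / 0.4034 = 6.52 ppm.
FC to add: 6.52 − 0 = 6.52 mg/L as Cl₂.
Cl₂ equivalent: 6.52 mg/L × 638,000 L = 4160 g.
Product at 88.6% available Cl: 4160 / 0.886 = 4695 g.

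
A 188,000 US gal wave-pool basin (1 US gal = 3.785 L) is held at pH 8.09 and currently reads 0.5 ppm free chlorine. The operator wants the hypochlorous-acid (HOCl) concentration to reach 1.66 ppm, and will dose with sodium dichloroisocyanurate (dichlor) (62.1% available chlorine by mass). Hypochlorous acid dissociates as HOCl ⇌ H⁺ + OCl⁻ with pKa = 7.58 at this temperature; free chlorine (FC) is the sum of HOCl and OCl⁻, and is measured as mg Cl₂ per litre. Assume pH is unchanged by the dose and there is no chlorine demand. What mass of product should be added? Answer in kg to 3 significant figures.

Volume: 188,000 US gal × 3.785 L/gal = 711,580 L.
[OCl⁻]/[HOCl] = 10^(pH − pKa) = 10^(8.09 − 7.58) = 3.236; fraction as HOCl = 1/(1 + 3.236) = 0.2361.
Free chlorine required for 1.66 ppm HOCl: 1.66 / 0.2361 = 7.032 ppm.
FC to add: 7.032 − 0.5 = 6.532 mg/L as Cl₂.
Cl₂ equivalent: 6.532 mg/L × 711,580 L = 4648 g.
Product at 62.1% available Cl: 4648 / 0.621 = 7484 g.

7.48 kg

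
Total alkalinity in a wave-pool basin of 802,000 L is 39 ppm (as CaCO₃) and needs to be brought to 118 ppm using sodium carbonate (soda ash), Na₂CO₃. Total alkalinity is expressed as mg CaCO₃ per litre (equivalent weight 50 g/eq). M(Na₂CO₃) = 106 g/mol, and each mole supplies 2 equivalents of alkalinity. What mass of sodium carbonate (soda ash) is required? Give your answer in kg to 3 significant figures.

Alkalinity to add: (118 − 39) = 79 mg/L as CaCO₃ × 802,000 L = 63,360 g as CaCO₃.
Equivalents: 63,360 g ÷ 50 g/eq = 1267 eq.
Each mole of Na₂CO₃ supplies 2 eq, so 1267 / 2 = 633.6 mol.
Mass: 633.6 mol × 106 g/mol = 67,160 g.

67.2 kg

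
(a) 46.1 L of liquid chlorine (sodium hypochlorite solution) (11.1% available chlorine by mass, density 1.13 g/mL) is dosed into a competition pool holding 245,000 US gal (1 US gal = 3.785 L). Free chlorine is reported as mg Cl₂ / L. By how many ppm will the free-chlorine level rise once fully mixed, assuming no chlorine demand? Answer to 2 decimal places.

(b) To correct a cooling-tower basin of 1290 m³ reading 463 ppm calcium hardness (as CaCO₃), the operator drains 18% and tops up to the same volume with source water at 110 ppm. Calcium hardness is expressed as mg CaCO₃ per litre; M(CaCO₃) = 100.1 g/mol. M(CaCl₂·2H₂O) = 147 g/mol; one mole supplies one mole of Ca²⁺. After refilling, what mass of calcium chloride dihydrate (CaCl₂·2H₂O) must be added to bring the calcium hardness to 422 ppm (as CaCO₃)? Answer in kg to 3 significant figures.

(a) Volume: 245,000 US gal × 3.785 L/gal = 927,325 L.
(a) Mass of solution: 46.1 L × 1000 mL/L × 1.13 g/mL = 52,090 g.
(a) Available chlorine delivered: 52,090 g × 0.111 = 5782 g as Cl₂.
(a) Concentration rise: 5782 g / 927,325 L = 6.235 mg/L = 6.24 ppm.

(b) Volume: 1290 m³ = 1,290,000 L.
(b) After draining 18% and refilling: 463 × 0.82 + 110 × 0.18 = 399.46 ppm.
(b) Deficit to target: 422 − 399.46 = 22.54 mg/L.
(b) As CaCO₃: 22.54 mg/L × 1,290,000 L = 29,080 g; ÷ 100.1 = 290.5 mol Ca²⁺.
(b) Mass: 290.5 × 147 = 42,700 g.

(a) 6.24 ppm; (b) 42.7 kg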